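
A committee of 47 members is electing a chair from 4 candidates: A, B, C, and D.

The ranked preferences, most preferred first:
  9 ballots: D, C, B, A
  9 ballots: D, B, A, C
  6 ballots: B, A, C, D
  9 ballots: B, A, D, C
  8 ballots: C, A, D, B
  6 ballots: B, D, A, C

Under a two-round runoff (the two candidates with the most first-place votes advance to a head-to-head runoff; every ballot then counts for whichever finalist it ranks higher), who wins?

D

Round 1 first-place votes: A 0, B 21, C 8, D 18. B and D advance.
Runoff: B is ranked above D on 21 ballots, D above B on 26.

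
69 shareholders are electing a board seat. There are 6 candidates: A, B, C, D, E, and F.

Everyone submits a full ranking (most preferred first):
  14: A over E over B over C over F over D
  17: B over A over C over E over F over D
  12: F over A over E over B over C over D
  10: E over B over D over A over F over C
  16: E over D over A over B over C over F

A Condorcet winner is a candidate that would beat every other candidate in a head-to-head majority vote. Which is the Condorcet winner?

A vs B: 42–27
A vs C: 69–0
A vs D: 43–26
A vs E: 43–26
A vs F: 57–12
A beats every other candidate.

A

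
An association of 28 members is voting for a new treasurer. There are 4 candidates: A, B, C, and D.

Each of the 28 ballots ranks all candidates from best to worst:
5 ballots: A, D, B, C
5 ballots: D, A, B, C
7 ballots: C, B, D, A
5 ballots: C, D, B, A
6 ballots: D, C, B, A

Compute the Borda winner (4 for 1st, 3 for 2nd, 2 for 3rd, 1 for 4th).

A: 5×4 + 5×3 + 7×1 + 5×1 + 6×1 = 53
B: 5×2 + 5×2 + 7×3 + 5×2 + 6×2 = 63
C: 5×1 + 5×1 + 7×4 + 5×4 + 6×3 = 76
D: 5×3 + 5×4 + 7×2 + 5×3 + 6×4 = 88

D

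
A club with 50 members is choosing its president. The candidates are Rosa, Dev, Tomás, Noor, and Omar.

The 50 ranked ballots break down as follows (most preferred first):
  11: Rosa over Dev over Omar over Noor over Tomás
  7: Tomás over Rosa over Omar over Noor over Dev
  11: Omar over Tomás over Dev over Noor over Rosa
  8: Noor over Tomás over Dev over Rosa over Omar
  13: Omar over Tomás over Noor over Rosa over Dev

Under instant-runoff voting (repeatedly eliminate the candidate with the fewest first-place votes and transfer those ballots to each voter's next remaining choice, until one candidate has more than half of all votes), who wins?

Rosa

Round 1: Rosa 11, Dev 0, Tomás 7, Noor 8, Omar 24. Dev eliminated.
Round 2: Rosa 11, Tomás 7, Noor 8, Omar 24. Tomás eliminated.
Round 3: Rosa 18, Noor 8, Omar 24. Noor eliminated.
Round 4: Rosa 26, Omar 24. Rosa has a majority (≥26).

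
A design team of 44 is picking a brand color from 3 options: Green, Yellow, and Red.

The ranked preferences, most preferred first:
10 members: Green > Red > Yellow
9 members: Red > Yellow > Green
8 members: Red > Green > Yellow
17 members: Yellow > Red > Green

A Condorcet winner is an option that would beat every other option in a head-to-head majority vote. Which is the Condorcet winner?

Red vs Green: 34–10
Red vs Yellow: 27–17
Red beats every other option.

Red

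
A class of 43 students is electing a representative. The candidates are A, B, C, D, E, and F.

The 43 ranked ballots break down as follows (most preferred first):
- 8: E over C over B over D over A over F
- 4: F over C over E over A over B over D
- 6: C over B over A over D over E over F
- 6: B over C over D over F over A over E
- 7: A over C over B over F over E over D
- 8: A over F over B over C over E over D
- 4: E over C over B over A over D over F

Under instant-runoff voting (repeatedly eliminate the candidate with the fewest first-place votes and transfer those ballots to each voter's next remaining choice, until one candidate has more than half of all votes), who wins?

C

Round 1: A 15, B 6, C 6, D 0, E 12, F 4. D eliminated.
Round 2: A 15, B 6, C 6, E 12, F 4. F eliminated.
Round 3: A 15, B 6, C 10, E 12. B eliminated.
Round 4: A 15, C 16, E 12. E eliminated.
Round 5: A 15, C 28. C has a majority (≥22).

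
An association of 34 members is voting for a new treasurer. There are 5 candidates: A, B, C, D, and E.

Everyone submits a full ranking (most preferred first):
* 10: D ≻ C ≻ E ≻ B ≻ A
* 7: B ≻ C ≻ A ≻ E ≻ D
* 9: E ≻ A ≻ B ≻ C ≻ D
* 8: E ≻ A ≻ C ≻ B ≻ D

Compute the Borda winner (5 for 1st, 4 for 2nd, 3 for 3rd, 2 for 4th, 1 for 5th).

E

A: 10×1 + 7×3 + 9×4 + 8×4 = 99
B: 10×2 + 7×5 + 9×3 + 8×2 = 98
C: 10×4 + 7×4 + 9×2 + 8×3 = 110
D: 10×5 + 7×1 + 9×1 + 8×1 = 74
E: 10×3 + 7×2 + 9×5 + 8×5 = 129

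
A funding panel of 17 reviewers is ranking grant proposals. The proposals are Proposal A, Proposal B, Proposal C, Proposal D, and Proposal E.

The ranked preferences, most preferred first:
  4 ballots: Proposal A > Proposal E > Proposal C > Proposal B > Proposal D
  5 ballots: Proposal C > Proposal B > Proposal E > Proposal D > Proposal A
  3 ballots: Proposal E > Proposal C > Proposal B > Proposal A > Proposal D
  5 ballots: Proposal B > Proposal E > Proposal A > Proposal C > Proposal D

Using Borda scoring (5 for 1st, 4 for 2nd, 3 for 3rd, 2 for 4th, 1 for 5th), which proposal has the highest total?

Proposal E

Proposal A: 4×5 + 5×1 + 3×2 + 5×3 = 46
Proposal B: 4×2 + 5×4 + 3×3 + 5×5 = 62
Proposal C: 4×3 + 5×5 + 3×4 + 5×2 = 59
Proposal D: 4×1 + 5×2 + 3×1 + 5×1 = 22
Proposal E: 4×4 + 5×3 + 3×5 + 5×4 = 66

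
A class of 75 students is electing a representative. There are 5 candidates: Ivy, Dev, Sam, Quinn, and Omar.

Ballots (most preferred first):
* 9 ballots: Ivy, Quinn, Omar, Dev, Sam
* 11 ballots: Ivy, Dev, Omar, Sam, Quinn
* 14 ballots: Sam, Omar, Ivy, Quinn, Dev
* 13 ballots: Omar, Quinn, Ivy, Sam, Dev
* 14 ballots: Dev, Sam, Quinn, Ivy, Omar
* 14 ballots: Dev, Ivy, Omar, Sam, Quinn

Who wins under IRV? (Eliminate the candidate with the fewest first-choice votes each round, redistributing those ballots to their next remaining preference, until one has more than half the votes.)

Round 1: Ivy 20, Dev 28, Sam 14, Quinn 0, Omar 13. Quinn eliminated.
Round 2: Ivy 20, Dev 28, Sam 14, Omar 13. Omar eliminated.
Round 3: Ivy 33, Dev 28, Sam 14. Sam eliminated.
Round 4: Ivy 47, Dev 28. Ivy has a majority (≥38).

Ivy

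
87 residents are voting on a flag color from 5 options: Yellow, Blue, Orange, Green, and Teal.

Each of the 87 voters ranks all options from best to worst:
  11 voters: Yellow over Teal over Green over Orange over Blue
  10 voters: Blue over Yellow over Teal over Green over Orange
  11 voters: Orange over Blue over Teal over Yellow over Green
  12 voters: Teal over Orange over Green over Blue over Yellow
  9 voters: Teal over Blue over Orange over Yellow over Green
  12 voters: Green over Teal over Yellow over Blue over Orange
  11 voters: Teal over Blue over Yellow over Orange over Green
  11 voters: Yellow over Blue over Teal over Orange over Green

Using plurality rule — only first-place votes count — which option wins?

Teal

First-place votes: Yellow 22, Blue 10, Orange 11, Green 12, Teal 32.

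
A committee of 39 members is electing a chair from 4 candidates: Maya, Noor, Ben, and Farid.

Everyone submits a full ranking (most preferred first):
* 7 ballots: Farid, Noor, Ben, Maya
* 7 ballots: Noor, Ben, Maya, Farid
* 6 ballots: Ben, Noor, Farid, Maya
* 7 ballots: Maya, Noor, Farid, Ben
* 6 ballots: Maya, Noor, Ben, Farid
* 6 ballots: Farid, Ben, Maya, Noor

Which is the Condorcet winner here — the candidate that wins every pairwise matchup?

Noor

Noor vs Maya: 20–19
Noor vs Ben: 27–12
Noor vs Farid: 26–13
Noor beats every other candidate.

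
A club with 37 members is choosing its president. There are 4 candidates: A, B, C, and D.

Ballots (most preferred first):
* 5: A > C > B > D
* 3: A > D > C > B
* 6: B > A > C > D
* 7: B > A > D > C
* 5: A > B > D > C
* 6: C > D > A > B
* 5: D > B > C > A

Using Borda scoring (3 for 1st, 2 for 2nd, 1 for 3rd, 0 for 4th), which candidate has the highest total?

A: 5×3 + 3×3 + 6×2 + 7×2 + 5×3 + 6×1 + 5×0 = 71
B: 5×1 + 3×0 + 6×3 + 7×3 + 5×2 + 6×0 + 5×2 = 64
C: 5×2 + 3×1 + 6×1 + 7×0 + 5×0 + 6×3 + 5×1 = 42
D: 5×0 + 3×2 + 6×0 + 7×1 + 5×1 + 6×2 + 5×3 = 45

A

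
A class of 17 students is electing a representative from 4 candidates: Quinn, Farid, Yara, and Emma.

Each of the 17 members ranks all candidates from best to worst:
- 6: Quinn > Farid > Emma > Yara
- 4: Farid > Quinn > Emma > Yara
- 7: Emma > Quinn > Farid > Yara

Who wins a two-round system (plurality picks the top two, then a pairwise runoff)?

Quinn

Round 1 first-place votes: Quinn 6, Farid 4, Yara 0, Emma 7. Emma and Quinn advance.
Runoff: Emma is ranked above Quinn on 7 ballots, Quinn above Emma on 10.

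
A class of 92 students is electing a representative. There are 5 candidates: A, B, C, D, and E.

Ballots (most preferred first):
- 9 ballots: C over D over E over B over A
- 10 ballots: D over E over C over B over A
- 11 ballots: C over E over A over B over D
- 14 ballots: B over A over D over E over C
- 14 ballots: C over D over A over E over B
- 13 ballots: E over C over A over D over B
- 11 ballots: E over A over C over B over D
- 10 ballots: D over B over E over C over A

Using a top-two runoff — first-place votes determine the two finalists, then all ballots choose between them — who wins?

E

Round 1 first-place votes: A 0, B 14, C 34, D 20, E 24. C and E advance.
Runoff: C is ranked above E on 34 ballots, E above C on 58.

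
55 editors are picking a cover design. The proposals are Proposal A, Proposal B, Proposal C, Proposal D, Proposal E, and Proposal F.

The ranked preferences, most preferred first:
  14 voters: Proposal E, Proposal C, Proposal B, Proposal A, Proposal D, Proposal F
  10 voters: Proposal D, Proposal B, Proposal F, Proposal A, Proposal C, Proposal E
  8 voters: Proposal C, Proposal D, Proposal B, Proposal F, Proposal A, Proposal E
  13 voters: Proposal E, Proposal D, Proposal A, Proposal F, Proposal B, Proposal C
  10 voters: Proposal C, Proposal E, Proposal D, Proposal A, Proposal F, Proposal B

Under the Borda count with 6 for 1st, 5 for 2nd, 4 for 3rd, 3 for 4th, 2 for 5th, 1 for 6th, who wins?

Proposal D

Proposal A: 14×3 + 10×3 + 8×2 + 13×4 + 10×3 = 170
Proposal B: 14×4 + 10×5 + 8×4 + 13×2 + 10×1 = 174
Proposal C: 14×5 + 10×2 + 8×6 + 13×1 + 10×6 = 211
Proposal D: 14×2 + 10×6 + 8×5 + 13×5 + 10×4 = 233
Proposal E: 14×6 + 10×1 + 8×1 + 13×6 + 10×5 = 230
Proposal F: 14×1 + 10×4 + 8×3 + 13×3 + 10×2 = 137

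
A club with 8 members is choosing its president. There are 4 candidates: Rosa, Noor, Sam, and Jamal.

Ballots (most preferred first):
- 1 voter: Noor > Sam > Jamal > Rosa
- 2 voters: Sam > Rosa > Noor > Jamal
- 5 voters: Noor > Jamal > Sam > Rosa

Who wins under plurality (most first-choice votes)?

Noor

First-place votes: Rosa 0, Noor 6, Sam 2, Jamal 0.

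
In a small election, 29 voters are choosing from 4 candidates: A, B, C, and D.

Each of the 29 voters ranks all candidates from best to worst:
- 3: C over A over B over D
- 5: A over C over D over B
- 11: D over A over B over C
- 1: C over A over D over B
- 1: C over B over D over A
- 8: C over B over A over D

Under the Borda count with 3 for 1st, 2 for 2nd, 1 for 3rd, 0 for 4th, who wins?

A: 3×2 + 5×3 + 11×2 + 1×2 + 1×0 + 8×1 = 53
B: 3×1 + 5×0 + 11×1 + 1×0 + 1×2 + 8×2 = 32
C: 3×3 + 5×2 + 11×0 + 1×3 + 1×3 + 8×3 = 49
D: 3×0 + 5×1 + 11×3 + 1×1 + 1×1 + 8×0 = 40

A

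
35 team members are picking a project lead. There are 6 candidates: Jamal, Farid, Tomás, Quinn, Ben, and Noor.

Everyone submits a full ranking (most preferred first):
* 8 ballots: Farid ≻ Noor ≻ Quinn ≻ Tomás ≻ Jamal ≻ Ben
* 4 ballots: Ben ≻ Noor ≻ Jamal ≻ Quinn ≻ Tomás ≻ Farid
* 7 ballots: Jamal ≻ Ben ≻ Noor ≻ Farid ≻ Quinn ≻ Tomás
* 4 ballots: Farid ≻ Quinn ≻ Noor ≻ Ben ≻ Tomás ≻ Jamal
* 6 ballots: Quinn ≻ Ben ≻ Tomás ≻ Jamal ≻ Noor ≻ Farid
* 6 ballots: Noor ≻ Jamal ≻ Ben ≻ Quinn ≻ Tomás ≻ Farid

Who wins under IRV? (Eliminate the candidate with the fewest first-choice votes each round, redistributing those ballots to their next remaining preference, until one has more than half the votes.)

Round 1: Jamal 7, Farid 12, Tomás 0, Quinn 6, Ben 4, Noor 6. Tomás eliminated.
Round 2: Jamal 7, Farid 12, Quinn 6, Ben 4, Noor 6. Ben eliminated.
Round 3: Jamal 7, Farid 12, Quinn 6, Noor 10. Quinn eliminated.
Round 4: Jamal 13, Farid 12, Noor 10. Noor eliminated.
Round 5: Jamal 23, Farid 12. Jamal has a majority (≥18).

Jamal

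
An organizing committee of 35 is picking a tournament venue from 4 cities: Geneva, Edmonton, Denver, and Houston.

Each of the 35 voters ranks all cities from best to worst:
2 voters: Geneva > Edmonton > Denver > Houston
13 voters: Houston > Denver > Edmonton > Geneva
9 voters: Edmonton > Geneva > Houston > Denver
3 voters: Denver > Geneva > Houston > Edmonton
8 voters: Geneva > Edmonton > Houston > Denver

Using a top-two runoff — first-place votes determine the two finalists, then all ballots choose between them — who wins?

Geneva

Round 1 first-place votes: Geneva 10, Edmonton 9, Denver 3, Houston 13. Houston and Geneva advance.
Runoff: Houston is ranked above Geneva on 13 ballots, Geneva above Houston on 22.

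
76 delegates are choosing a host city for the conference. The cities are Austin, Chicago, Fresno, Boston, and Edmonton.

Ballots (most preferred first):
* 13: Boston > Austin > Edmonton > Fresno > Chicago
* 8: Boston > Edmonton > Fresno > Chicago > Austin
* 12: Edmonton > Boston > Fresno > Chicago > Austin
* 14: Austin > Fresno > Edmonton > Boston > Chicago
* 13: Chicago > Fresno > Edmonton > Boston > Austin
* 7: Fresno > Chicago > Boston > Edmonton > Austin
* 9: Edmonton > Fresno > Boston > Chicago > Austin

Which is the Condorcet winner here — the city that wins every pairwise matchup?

Edmonton

Edmonton vs Austin: 49–27
Edmonton vs Chicago: 56–20
Edmonton vs Fresno: 42–34
Edmonton vs Boston: 48–28
Edmonton beats every other city.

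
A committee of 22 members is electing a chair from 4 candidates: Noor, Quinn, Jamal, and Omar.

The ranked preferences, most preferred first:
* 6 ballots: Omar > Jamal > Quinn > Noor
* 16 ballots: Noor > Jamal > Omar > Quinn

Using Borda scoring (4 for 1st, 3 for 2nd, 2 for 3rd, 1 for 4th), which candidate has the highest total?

Noor

Noor: 6×1 + 16×4 = 70
Quinn: 6×2 + 16×1 = 28
Jamal: 6×3 + 16×3 = 66
Omar: 6×4 + 16×2 = 56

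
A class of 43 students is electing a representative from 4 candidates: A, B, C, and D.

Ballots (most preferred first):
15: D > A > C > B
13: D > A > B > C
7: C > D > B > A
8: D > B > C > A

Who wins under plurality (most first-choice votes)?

D

First-place votes: A 0, B 0, C 7, D 36.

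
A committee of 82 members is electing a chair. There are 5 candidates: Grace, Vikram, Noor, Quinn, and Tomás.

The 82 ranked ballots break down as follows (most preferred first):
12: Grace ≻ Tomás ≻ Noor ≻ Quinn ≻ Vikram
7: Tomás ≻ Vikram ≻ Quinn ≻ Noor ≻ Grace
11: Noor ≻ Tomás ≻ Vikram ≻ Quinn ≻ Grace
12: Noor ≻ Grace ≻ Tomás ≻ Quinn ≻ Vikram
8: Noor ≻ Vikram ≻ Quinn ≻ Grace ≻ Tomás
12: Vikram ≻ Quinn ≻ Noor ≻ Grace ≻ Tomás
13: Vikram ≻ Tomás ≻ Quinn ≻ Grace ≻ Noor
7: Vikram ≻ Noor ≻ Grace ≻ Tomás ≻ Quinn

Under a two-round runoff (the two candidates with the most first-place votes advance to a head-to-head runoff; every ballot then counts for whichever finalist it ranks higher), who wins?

Noor

Round 1 first-place votes: Grace 12, Vikram 32, Noor 31, Quinn 0, Tomás 7. Vikram and Noor advance.
Runoff: Vikram is ranked above Noor on 39 ballots, Noor above Vikram on 43.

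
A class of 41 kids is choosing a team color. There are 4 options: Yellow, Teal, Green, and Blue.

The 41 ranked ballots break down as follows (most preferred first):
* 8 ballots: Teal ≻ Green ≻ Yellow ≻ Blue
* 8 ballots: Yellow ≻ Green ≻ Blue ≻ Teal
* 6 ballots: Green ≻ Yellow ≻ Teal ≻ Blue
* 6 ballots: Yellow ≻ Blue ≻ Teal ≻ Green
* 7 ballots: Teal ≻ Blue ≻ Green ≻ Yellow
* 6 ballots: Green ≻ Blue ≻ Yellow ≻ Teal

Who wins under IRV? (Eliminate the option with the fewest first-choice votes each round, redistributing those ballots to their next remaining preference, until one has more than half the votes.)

Yellow

Round 1: Yellow 14, Teal 15, Green 12, Blue 0. Blue eliminated.
Round 2: Yellow 14, Teal 15, Green 12. Green eliminated.
Round 3: Yellow 26, Teal 15. Yellow has a majority (≥21).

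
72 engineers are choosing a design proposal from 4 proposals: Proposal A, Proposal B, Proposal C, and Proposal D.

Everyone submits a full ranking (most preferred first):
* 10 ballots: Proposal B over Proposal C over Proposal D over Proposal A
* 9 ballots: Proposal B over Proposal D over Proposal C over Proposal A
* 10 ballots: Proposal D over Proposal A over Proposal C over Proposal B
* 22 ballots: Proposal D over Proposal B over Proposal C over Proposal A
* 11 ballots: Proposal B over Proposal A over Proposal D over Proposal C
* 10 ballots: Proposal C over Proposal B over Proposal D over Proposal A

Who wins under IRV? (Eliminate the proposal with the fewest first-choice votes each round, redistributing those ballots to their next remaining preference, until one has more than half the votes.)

Round 1: Proposal A 0, Proposal B 30, Proposal C 10, Proposal D 32. Proposal A eliminated.
Round 2: Proposal B 30, Proposal C 10, Proposal D 32. Proposal C eliminated.
Round 3: Proposal B 40, Proposal D 32. Proposal B has a majority (≥37).

Proposal B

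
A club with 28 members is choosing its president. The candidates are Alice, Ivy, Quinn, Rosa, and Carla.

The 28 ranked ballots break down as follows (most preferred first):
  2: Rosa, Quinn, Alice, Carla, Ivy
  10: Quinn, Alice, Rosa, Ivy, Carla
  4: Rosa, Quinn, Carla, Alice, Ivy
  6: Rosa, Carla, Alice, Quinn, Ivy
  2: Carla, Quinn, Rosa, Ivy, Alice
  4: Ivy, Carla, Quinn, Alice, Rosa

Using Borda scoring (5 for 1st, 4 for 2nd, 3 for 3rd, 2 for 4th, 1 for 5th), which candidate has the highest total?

Quinn

Alice: 2×3 + 10×4 + 4×2 + 6×3 + 2×1 + 4×2 = 82
Ivy: 2×1 + 10×2 + 4×1 + 6×1 + 2×2 + 4×5 = 56
Quinn: 2×4 + 10×5 + 4×4 + 6×2 + 2×4 + 4×3 = 106
Rosa: 2×5 + 10×3 + 4×5 + 6×5 + 2×3 + 4×1 = 100
Carla: 2×2 + 10×1 + 4×3 + 6×4 + 2×5 + 4×4 = 76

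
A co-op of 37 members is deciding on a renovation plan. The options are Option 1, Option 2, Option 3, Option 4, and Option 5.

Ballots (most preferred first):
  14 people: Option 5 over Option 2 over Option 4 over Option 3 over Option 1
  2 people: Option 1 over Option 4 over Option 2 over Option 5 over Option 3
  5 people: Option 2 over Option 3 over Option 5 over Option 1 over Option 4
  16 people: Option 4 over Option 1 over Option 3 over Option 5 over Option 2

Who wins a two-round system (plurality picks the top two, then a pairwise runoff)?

Option 5

Round 1 first-place votes: Option 1 2, Option 2 5, Option 3 0, Option 4 16, Option 5 14. Option 4 and Option 5 advance.
Runoff: Option 4 is ranked above Option 5 on 18 ballots, Option 5 above Option 4 on 19.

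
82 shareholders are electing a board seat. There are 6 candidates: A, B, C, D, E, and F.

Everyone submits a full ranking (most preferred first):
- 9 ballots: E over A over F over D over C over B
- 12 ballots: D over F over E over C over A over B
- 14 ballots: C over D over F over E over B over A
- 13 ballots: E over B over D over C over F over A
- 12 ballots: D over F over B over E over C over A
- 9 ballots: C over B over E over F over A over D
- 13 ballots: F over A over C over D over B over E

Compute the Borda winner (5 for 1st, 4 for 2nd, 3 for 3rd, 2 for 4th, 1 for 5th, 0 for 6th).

A: 9×4 + 12×1 + 14×0 + 13×0 + 12×0 + 9×1 + 13×4 = 109
B: 9×0 + 12×0 + 14×1 + 13×4 + 12×3 + 9×4 + 13×1 = 151
C: 9×1 + 12×2 + 14×5 + 13×2 + 12×1 + 9×5 + 13×3 = 225
D: 9×2 + 12×5 + 14×4 + 13×3 + 12×5 + 9×0 + 13×2 = 259
E: 9×5 + 12×3 + 14×2 + 13×5 + 12×2 + 9×3 + 13×0 = 225
F: 9×3 + 12×4 + 14×3 + 13×1 + 12×4 + 9×2 + 13×5 = 261

F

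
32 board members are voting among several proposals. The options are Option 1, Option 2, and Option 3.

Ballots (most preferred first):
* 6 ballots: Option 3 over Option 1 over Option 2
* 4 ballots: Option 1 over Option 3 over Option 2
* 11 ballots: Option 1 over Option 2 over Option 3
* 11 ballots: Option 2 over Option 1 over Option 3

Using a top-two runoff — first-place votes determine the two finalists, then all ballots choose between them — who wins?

Option 1

Round 1 first-place votes: Option 1 15, Option 2 11, Option 3 6. Option 1 and Option 2 advance.
Runoff: Option 1 is ranked above Option 2 on 21 ballots, Option 2 above Option 1 on 11.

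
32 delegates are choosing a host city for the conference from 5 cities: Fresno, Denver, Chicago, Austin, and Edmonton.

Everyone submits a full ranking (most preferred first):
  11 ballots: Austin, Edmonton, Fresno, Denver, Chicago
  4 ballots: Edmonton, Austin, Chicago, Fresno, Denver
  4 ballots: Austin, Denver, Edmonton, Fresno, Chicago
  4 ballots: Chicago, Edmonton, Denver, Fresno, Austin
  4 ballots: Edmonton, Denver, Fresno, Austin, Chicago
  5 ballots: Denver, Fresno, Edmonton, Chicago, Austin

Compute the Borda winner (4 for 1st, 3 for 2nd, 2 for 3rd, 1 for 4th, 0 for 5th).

Fresno: 11×2 + 4×1 + 4×1 + 4×1 + 4×2 + 5×3 = 57
Denver: 11×1 + 4×0 + 4×3 + 4×2 + 4×3 + 5×4 = 63
Chicago: 11×0 + 4×2 + 4×0 + 4×4 + 4×0 + 5×1 = 29
Austin: 11×4 + 4×3 + 4×4 + 4×0 + 4×1 + 5×0 = 76
Edmonton: 11×3 + 4×4 + 4×2 + 4×3 + 4×4 + 5×2 = 95

Edmonton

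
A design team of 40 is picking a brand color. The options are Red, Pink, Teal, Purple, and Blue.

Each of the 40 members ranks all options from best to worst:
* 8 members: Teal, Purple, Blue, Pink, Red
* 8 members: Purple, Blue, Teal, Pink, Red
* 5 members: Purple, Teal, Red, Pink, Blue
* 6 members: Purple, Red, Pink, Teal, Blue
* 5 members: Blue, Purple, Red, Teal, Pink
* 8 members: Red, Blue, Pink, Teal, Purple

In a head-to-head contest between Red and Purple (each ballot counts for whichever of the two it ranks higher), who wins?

Purple

Red is ranked above Purple on 8 ballots; Purple above Red on 32.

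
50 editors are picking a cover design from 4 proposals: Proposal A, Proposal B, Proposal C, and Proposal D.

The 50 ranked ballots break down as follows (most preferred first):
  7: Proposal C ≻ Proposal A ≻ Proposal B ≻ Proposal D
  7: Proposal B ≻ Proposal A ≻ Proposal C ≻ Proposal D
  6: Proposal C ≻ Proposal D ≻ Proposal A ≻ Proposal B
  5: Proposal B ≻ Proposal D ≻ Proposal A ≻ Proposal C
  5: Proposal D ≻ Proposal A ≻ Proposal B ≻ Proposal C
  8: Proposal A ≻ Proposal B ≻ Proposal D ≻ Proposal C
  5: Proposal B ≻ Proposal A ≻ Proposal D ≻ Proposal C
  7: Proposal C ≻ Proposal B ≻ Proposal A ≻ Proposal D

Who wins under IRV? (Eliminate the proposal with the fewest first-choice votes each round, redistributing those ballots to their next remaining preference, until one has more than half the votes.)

Round 1: Proposal A 8, Proposal B 17, Proposal C 20, Proposal D 5. Proposal D eliminated.
Round 2: Proposal A 13, Proposal B 17, Proposal C 20. Proposal A eliminated.
Round 3: Proposal B 30, Proposal C 20. Proposal B has a majority (≥26).

Proposal B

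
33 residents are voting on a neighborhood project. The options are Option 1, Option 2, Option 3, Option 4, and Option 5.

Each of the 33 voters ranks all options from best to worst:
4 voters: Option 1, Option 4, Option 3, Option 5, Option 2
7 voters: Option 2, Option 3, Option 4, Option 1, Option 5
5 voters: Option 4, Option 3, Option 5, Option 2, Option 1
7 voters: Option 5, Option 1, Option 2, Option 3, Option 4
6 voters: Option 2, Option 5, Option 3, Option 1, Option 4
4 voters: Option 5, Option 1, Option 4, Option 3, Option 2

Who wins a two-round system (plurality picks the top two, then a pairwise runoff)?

Round 1 first-place votes: Option 1 4, Option 2 13, Option 3 0, Option 4 5, Option 5 11. Option 2 and Option 5 advance.
Runoff: Option 2 is ranked above Option 5 on 13 ballots, Option 5 above Option 2 on 20.

Option 5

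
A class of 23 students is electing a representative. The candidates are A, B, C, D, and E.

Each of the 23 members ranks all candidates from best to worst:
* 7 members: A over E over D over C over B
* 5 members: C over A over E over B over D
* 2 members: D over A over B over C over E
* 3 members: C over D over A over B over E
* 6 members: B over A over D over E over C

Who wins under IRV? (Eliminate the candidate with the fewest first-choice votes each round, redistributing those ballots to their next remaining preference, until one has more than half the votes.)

A

Round 1: A 7, B 6, C 8, D 2, E 0. E eliminated.
Round 2: A 7, B 6, C 8, D 2. D eliminated.
Round 3: A 9, B 6, C 8. B eliminated.
Round 4: A 15, C 8. A has a majority (≥12).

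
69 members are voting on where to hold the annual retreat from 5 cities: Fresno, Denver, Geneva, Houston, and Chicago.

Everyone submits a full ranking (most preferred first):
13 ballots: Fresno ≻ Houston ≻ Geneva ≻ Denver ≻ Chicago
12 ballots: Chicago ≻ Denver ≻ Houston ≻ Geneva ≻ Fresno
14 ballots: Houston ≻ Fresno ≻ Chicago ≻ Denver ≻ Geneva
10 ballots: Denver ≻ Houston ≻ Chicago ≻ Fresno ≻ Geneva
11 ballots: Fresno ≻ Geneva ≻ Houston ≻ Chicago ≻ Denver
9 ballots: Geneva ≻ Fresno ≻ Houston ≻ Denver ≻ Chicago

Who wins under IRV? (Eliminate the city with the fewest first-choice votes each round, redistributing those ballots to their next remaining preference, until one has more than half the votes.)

Round 1: Fresno 24, Denver 10, Geneva 9, Houston 14, Chicago 12. Geneva eliminated.
Round 2: Fresno 33, Denver 10, Houston 14, Chicago 12. Denver eliminated.
Round 3: Fresno 33, Houston 24, Chicago 12. Chicago eliminated.
Round 4: Fresno 33, Houston 36. Houston has a majority (≥35).

Houston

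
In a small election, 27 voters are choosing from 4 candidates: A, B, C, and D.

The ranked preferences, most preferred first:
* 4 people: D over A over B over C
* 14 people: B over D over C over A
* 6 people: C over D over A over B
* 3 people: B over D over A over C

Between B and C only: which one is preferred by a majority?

B

B is ranked above C on 21 ballots; C above B on 6.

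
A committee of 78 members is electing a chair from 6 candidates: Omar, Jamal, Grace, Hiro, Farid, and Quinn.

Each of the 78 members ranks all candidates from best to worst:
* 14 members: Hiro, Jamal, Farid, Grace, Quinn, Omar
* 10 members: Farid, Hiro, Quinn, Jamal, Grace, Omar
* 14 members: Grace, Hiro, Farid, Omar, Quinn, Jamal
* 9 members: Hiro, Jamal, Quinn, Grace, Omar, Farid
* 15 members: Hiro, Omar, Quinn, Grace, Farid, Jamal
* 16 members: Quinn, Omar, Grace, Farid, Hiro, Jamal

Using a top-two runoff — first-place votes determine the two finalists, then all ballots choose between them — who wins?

Round 1 first-place votes: Omar 0, Jamal 0, Grace 14, Hiro 38, Farid 10, Quinn 16. Hiro and Quinn advance.
Runoff: Hiro is ranked above Quinn on 62 ballots, Quinn above Hiro on 16.

Hiro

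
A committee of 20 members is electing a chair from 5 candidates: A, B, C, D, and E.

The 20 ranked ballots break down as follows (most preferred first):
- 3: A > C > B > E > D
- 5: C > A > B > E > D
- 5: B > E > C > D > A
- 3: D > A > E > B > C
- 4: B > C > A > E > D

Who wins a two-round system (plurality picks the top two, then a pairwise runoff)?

Round 1 first-place votes: A 3, B 9, C 5, D 3, E 0. B and C advance.
Runoff: B is ranked above C on 12 ballots, C above B on 8.

B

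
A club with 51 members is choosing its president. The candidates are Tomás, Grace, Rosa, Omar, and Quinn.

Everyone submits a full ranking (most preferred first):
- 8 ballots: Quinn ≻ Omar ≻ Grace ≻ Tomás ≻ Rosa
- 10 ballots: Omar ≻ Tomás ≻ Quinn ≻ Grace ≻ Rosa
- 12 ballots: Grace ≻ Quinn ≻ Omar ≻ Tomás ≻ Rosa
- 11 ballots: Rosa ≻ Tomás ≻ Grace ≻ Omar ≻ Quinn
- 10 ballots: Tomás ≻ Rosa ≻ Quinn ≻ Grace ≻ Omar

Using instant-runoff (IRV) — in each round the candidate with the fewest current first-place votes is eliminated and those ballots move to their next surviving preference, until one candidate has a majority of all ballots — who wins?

Round 1: Tomás 10, Grace 12, Rosa 11, Omar 10, Quinn 8. Quinn eliminated.
Round 2: Tomás 10, Grace 12, Rosa 11, Omar 18. Tomás eliminated.
Round 3: Grace 12, Rosa 21, Omar 18. Grace eliminated.
Round 4: Rosa 21, Omar 30. Omar has a majority (≥26).

Omar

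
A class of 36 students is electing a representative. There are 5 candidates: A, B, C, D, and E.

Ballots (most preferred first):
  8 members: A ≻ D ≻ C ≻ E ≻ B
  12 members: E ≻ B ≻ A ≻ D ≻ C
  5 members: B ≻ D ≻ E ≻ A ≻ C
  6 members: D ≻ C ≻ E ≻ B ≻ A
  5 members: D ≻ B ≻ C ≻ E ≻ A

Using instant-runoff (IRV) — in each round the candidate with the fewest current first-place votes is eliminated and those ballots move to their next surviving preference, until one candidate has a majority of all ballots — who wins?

Round 1: A 8, B 5, C 0, D 11, E 12. C eliminated.
Round 2: A 8, B 5, D 11, E 12. B eliminated.
Round 3: A 8, D 16, E 12. A eliminated.
Round 4: D 24, E 12. D has a majority (≥19).

D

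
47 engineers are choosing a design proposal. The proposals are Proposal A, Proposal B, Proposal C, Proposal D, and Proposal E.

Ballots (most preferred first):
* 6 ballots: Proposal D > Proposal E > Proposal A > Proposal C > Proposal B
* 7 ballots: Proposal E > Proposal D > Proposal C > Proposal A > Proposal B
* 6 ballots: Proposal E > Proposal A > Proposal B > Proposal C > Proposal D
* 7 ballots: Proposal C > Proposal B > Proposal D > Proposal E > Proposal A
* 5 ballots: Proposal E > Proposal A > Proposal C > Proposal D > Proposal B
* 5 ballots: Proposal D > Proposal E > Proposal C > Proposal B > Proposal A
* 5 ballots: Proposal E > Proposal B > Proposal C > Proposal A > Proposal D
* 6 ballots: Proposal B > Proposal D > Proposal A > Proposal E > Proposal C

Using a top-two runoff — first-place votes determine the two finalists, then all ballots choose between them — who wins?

Round 1 first-place votes: Proposal A 0, Proposal B 6, Proposal C 7, Proposal D 11, Proposal E 23. Proposal E and Proposal D advance.
Runoff: Proposal E is ranked above Proposal D on 23 ballots, Proposal D above Proposal E on 24.

Proposal D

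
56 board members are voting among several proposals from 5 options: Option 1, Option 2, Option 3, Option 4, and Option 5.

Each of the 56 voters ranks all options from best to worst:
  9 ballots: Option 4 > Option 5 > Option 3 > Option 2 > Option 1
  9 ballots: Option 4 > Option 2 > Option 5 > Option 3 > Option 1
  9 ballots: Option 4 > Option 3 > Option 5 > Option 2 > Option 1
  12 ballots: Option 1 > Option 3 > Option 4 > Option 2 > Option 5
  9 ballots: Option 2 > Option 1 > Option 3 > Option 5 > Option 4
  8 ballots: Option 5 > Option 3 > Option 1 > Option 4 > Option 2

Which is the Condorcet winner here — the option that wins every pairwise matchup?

Option 3 vs Option 1: 35–21
Option 3 vs Option 2: 38–18
Option 3 vs Option 4: 29–27
Option 3 vs Option 5: 30–26
Option 3 beats every other option.

Option 3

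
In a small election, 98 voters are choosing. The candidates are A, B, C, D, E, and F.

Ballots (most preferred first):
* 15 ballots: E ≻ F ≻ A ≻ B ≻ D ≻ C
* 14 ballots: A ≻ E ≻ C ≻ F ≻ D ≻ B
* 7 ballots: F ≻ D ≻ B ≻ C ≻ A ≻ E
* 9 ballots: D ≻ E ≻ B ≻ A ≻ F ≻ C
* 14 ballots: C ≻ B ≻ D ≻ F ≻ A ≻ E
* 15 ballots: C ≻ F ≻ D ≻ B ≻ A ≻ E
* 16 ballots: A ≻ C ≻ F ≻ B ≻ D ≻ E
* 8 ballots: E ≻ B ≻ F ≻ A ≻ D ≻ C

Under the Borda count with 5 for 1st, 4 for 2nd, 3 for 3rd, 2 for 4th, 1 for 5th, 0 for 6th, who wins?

A: 15×3 + 14×5 + 7×1 + 9×2 + 14×1 + 15×1 + 16×5 + 8×2 = 265
B: 15×2 + 14×0 + 7×3 + 9×3 + 14×4 + 15×2 + 16×2 + 8×4 = 228
C: 15×0 + 14×3 + 7×2 + 9×0 + 14×5 + 15×5 + 16×4 + 8×0 = 265
D: 15×1 + 14×1 + 7×4 + 9×5 + 14×3 + 15×3 + 16×1 + 8×1 = 213
E: 15×5 + 14×4 + 7×0 + 9×4 + 14×0 + 15×0 + 16×0 + 8×5 = 207
F: 15×4 + 14×2 + 7×5 + 9×1 + 14×2 + 15×4 + 16×3 + 8×3 = 292

F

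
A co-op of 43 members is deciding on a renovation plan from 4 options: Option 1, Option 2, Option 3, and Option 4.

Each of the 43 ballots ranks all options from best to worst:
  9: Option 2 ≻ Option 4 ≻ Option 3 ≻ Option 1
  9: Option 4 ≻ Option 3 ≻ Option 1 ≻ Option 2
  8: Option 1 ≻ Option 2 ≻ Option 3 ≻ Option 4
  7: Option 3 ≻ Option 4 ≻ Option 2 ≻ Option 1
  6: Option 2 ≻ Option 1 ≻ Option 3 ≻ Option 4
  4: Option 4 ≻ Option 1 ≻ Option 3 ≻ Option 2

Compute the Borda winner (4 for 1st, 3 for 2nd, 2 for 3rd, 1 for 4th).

Option 4

Option 1: 9×1 + 9×2 + 8×4 + 7×1 + 6×3 + 4×3 = 96
Option 2: 9×4 + 9×1 + 8×3 + 7×2 + 6×4 + 4×1 = 111
Option 3: 9×2 + 9×3 + 8×2 + 7×4 + 6×2 + 4×2 = 109
Option 4: 9×3 + 9×4 + 8×1 + 7×3 + 6×1 + 4×4 = 114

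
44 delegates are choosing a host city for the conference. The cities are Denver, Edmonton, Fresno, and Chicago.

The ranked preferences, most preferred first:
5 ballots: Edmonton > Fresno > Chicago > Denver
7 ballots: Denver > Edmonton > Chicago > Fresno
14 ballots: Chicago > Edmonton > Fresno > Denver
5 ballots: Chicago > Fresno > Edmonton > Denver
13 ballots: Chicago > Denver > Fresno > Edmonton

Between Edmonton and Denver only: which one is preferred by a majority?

Edmonton

Edmonton is ranked above Denver on 24 ballots; Denver above Edmonton on 20.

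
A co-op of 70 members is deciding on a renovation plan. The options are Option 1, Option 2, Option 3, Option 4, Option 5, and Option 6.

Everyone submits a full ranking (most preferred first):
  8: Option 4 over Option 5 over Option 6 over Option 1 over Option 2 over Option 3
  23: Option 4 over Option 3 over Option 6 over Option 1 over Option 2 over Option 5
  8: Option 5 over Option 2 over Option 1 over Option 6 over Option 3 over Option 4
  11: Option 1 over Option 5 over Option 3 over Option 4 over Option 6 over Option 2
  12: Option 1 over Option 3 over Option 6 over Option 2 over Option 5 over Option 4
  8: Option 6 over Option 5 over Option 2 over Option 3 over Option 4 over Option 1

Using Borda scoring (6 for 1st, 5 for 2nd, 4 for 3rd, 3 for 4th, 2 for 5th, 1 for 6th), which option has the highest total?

Option 1

Option 1: 8×3 + 23×3 + 8×4 + 11×6 + 12×6 + 8×1 = 271
Option 2: 8×2 + 23×2 + 8×5 + 11×1 + 12×3 + 8×4 = 181
Option 3: 8×1 + 23×5 + 8×2 + 11×4 + 12×5 + 8×3 = 267
Option 4: 8×6 + 23×6 + 8×1 + 11×3 + 12×1 + 8×2 = 255
Option 5: 8×5 + 23×1 + 8×6 + 11×5 + 12×2 + 8×5 = 230
Option 6: 8×4 + 23×4 + 8×3 + 11×2 + 12×4 + 8×6 = 266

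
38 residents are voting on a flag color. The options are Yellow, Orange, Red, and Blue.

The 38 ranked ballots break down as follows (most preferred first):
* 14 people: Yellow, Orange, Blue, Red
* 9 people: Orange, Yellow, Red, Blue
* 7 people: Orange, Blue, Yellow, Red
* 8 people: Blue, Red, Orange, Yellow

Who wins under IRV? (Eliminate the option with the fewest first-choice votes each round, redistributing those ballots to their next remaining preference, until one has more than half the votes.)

Orange

Round 1: Yellow 14, Orange 16, Red 0, Blue 8. Red eliminated.
Round 2: Yellow 14, Orange 16, Blue 8. Blue eliminated.
Round 3: Yellow 14, Orange 24. Orange has a majority (≥20).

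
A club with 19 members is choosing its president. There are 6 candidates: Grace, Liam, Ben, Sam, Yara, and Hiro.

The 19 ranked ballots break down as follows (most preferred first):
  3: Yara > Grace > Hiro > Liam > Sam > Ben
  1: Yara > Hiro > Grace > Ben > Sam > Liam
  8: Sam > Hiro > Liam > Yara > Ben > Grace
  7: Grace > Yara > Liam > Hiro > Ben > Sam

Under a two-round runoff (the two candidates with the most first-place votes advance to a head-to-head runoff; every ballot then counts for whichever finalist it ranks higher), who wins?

Grace

Round 1 first-place votes: Grace 7, Liam 0, Ben 0, Sam 8, Yara 4, Hiro 0. Sam and Grace advance.
Runoff: Sam is ranked above Grace on 8 ballots, Grace above Sam on 11.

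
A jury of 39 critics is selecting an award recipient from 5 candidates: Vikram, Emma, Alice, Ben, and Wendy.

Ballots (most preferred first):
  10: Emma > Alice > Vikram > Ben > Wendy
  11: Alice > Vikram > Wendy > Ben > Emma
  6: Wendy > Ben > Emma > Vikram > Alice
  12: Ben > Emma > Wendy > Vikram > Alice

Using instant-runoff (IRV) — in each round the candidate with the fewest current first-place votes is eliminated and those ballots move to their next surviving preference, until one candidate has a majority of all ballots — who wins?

Round 1: Vikram 0, Emma 10, Alice 11, Ben 12, Wendy 6. Vikram eliminated.
Round 2: Emma 10, Alice 11, Ben 12, Wendy 6. Wendy eliminated.
Round 3: Emma 10, Alice 11, Ben 18. Emma eliminated.
Round 4: Alice 21, Ben 18. Alice has a majority (≥20).

Alice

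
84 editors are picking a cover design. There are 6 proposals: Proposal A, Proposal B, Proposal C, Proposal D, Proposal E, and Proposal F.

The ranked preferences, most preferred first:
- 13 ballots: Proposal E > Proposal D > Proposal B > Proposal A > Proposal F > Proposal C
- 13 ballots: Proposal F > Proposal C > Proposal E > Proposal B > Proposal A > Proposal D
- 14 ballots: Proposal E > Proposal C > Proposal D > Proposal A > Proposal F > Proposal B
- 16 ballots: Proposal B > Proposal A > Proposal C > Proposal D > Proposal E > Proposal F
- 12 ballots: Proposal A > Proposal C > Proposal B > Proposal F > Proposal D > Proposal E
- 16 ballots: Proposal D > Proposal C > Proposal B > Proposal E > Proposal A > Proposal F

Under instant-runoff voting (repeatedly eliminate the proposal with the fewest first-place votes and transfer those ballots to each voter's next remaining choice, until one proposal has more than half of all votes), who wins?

Proposal B

Round 1: Proposal A 12, Proposal B 16, Proposal C 0, Proposal D 16, Proposal E 27, Proposal F 13. Proposal C eliminated.
Round 2: Proposal A 12, Proposal B 16, Proposal D 16, Proposal E 27, Proposal F 13. Proposal A eliminated.
Round 3: Proposal B 28, Proposal D 16, Proposal E 27, Proposal F 13. Proposal F eliminated.
Round 4: Proposal B 28, Proposal D 16, Proposal E 40. Proposal D eliminated.
Round 5: Proposal B 44, Proposal E 40. Proposal B has a majority (≥43).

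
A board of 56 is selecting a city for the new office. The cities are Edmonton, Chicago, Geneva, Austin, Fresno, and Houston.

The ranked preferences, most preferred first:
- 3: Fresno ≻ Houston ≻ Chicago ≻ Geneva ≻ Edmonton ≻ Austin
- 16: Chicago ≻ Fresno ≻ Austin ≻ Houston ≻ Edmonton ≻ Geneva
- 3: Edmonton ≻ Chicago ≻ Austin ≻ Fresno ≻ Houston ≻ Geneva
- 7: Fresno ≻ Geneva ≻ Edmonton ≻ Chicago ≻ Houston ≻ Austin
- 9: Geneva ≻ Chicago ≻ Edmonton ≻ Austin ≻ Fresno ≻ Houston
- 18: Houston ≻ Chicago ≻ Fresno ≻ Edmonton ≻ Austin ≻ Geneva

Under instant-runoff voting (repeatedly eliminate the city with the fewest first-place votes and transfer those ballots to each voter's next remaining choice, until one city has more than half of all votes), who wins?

Chicago

Round 1: Edmonton 3, Chicago 16, Geneva 9, Austin 0, Fresno 10, Houston 18. Austin eliminated.
Round 2: Edmonton 3, Chicago 16, Geneva 9, Fresno 10, Houston 18. Edmonton eliminated.
Round 3: Chicago 19, Geneva 9, Fresno 10, Houston 18. Geneva eliminated.
Round 4: Chicago 28, Fresno 10, Houston 18. Fresno eliminated.
Round 5: Chicago 35, Houston 21. Chicago has a majority (≥29).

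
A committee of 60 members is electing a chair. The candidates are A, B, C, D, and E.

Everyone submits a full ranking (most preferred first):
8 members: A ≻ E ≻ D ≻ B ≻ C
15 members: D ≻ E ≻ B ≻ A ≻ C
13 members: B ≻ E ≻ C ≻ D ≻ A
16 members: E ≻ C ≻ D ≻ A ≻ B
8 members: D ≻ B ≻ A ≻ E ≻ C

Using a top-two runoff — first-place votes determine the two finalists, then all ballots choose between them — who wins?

E

Round 1 first-place votes: A 8, B 13, C 0, D 23, E 16. D and E advance.
Runoff: D is ranked above E on 23 ballots, E above D on 37.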